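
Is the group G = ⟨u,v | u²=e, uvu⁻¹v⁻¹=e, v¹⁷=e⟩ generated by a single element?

|G| = 34. The element uv has order 34 (its powers give 34 distinct elements), so ⟨uv⟩ = G and G is cyclic.

Answer: Yes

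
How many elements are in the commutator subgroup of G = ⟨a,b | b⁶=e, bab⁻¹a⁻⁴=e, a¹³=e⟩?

G' = [G, G] is generated by all commutators. The generator-pair commutators are: [a, b] = a¹⁰.
The subgroup they normally generate is {e, a, a², a³, a⁴, a⁵, a⁶, a⁷, a⁸, a⁹, a¹⁰, a¹¹, a¹²}, of order 13.
Check: |G/G'| = 78/13 = 6 is the order of the abelianisation.

Answer: 13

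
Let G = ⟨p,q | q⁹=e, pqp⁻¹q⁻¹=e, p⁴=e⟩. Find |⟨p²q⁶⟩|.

|⟨p²q⁶⟩| equals the order of p²q⁶. Compute successive powers until reaching e:
  (p²q⁶)¹ = p²q⁶, (p²q⁶)² = q³, (p²q⁶)³ = p², (p²q⁶)⁴ = q⁶, (p²q⁶)⁵ = p²q³, (p²q⁶)⁶ = e.
The smallest positive k with (p²q⁶)ᵏ = e is 6, so |⟨p²q⁶⟩| = 6.

Answer: 6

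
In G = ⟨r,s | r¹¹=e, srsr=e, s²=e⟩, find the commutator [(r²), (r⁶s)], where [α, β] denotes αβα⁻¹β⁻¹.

[(r²), (r⁶s)] = (r²)·(r⁶s)·(r²)⁻¹·(r⁶s)⁻¹.
  (r²) · (r⁶s) = r⁸s
  (r⁸s) · (r⁹) = r¹⁰s
  (r¹⁰s) · (r⁶s) = r⁴

Answer: r⁴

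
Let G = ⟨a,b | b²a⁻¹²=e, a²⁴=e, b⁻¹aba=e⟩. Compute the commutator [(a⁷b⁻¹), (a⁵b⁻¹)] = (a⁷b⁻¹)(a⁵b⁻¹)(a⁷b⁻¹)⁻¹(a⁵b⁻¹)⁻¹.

[(a⁷b⁻¹), (a⁵b⁻¹)] = (a⁷b⁻¹)·(a⁵b⁻¹)·(a⁷b⁻¹)⁻¹·(a⁵b⁻¹)⁻¹.
  (a⁷b⁻¹) · (a⁵b⁻¹) = a¹⁴
  (a¹⁴) · (a⁷b) = a⁹b⁻¹
  (a⁹b⁻¹) · (a⁵b) = a⁴

Answer: a⁴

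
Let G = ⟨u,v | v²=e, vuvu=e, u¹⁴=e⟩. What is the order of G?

Enumerate words in the generators, reducing via the relations: the distinct elements are
  {e, u, v, uv, u², u³, u⁴, u⁵, u⁶, u⁷, u⁸, u⁹, u²v, u³v, u¹², u¹³, u¹¹, u¹⁰, u⁴v, u⁵v, u⁶v, u⁷v, u⁸v, u⁹v, u¹²v, u¹³v, u¹¹v, u¹⁰v}.
No further products give new elements, so |G| = 28.

Answer: 28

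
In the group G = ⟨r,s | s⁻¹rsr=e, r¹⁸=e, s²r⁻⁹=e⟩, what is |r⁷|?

Compute successive powers until reaching e:
  (r⁷)¹ = r⁷, (r⁷)² = r¹⁴, (r⁷)³ = r³, (r⁷)⁴ = r¹⁰, (r⁷)⁵ = r¹⁷, (r⁷)⁶ = r⁶, (r⁷)⁷ = r¹³, (r⁷)⁸ = r², (r⁷)⁹ = r⁹, (r⁷)¹⁰ = r¹⁶, (r⁷)¹¹ = r⁵, (r⁷)¹² = r¹², (r⁷)¹³ = r, (r⁷)¹⁴ = r⁸, (r⁷)¹⁵ = r¹⁵, (r⁷)¹⁶ = r⁴, (r⁷)¹⁷ = r¹¹, (r⁷)¹⁸ = e.
The smallest positive k with (r⁷)ᵏ = e is 18.

Answer: 18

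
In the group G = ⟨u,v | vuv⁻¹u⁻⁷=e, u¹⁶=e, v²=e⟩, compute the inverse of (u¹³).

The order of (u¹³) is 16 (smallest k with (u¹³)ᵏ = e), so (u¹³)⁻¹ = (u¹³)¹⁵ = u³.
Check: (u¹³) · (u³) → (u¹³) · u³ = e, giving e as required.

Answer: u³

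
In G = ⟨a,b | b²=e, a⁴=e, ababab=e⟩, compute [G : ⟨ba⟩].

First find ord(ba) by computing successive powers:
  (ba)¹ = ba, (ba)² = a³b, (ba)³ = e.
So |⟨ba⟩| = ord(ba) = 3. With |G| = 24, by Lagrange [G : ⟨ba⟩] = 24/3 = 8.

Answer: 8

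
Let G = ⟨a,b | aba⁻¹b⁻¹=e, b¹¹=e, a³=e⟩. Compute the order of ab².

Compute successive powers until reaching e:
  (ab²)¹ = ab², (ab²)² = a²b⁴, (ab²)³ = b⁶, (ab²)⁴ = ab⁸, (ab²)⁵ = a²b¹⁰, (ab²)⁶ = b, (ab²)⁷ = ab³, (ab²)⁸ = a²b⁵, (ab²)⁹ = b⁷, (ab²)¹⁰ = ab⁹, (ab²)¹¹ = a², (ab²)¹² = b², (ab²)¹³ = ab⁴, (ab²)¹⁴ = a²b⁶, (ab²)¹⁵ = b⁸, (ab²)¹⁶ = ab¹⁰, (ab²)¹⁷ = a²b, (ab²)¹⁸ = b³, (ab²)¹⁹ = ab⁵, (ab²)²⁰ = a²b⁷, (ab²)²¹ = b⁹, (ab²)²² = a, (ab²)²³ = a²b², (ab²)²⁴ = b⁴, (ab²)²⁵ = ab⁶, (ab²)²⁶ = a²b⁸, (ab²)²⁷ = b¹⁰, (ab²)²⁸ = ab, (ab²)²⁹ = a²b³, (ab²)³⁰ = b⁵, (ab²)³¹ = ab⁷, (ab²)³² = a²b⁹, (ab²)³³ = e.
The smallest positive k with (ab²)ᵏ = e is 33.

Answer: 33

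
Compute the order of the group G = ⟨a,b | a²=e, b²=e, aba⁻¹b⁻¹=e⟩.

Enumerate words in the generators, reducing via the relations: the distinct elements are
  {a, b, e, ab}.
No further products give new elements, so |G| = 4.

Answer: 4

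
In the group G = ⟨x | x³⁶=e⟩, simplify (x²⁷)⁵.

Compute successive powers of (x²⁷), reducing at each step:
  (x²⁷)²: (x²⁷) · x²⁷ = x¹⁸
  (x²⁷)³: (x¹⁸) · x²⁷ = x⁹
  (x²⁷)⁴: (x⁹) · x²⁷ = e
  (x²⁷)⁵: e · x²⁷ = x²⁷

Answer: x²⁷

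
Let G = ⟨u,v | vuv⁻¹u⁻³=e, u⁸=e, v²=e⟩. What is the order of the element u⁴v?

Compute successive powers until reaching e:
  (u⁴v)¹ = u⁴v, (u⁴v)² = e.
The smallest positive k with (u⁴v)ᵏ = e is 2.

Answer: 2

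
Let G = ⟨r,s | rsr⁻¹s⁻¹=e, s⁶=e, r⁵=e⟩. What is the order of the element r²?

Compute successive powers until reaching e:
  (r²)¹ = r², (r²)² = r⁴, (r²)³ = r, (r²)⁴ = r³, (r²)⁵ = e.
The smallest positive k with (r²)ᵏ = e is 5.

Answer: 5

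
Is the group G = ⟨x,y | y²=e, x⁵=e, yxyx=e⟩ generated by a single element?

Every cyclic group is abelian. But x·y = xy while y·x = x⁴y, so x·y ≠ y·x and G is not abelian. Hence G is not cyclic.

Answer: No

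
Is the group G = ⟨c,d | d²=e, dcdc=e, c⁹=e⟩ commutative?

c·d = cd but d·c = c⁸d, so c·d ≠ d·c and G is not abelian.

Answer: No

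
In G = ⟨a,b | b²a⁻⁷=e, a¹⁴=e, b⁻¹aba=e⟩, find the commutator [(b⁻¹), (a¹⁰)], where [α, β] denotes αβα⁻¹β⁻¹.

[(b⁻¹), (a¹⁰)] = (b⁻¹)·(a¹⁰)·(b⁻¹)⁻¹·(a¹⁰)⁻¹.
  (b⁻¹) · (a¹⁰) = a⁴b⁻¹
  (a⁴b⁻¹) · b = a⁴
  (a⁴) · (a⁴) = a⁸

Answer: a⁸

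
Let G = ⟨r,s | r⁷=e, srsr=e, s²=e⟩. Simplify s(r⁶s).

Compute s · (r⁶s) by multiplying left to right and reducing via the relations at each step:
  s · r⁶ = rs
  (rs) · s = r

Answer: r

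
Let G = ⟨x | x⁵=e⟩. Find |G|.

G is generated by a single element, so G is cyclic. The relator gives x⁵ = e and no smaller power is forced to be e, so the 5 powers {e, x, x², x³, x⁴} are distinct. Hence |G| = 5.

Answer: 5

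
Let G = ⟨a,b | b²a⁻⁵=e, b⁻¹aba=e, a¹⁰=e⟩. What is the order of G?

Enumerate words in the generators, reducing via the relations: the distinct elements are
  {a, b, e, ab, a², a³, a⁴, a⁵, a⁶, a⁷, a⁸, a⁹, a²b, a³b, a⁴b, b⁻¹, ab⁻¹, a²b⁻¹, a³b⁻¹, a⁴b⁻¹}.
No further products give new elements, so |G| = 20.

Answer: 20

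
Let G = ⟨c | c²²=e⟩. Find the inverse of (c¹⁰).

The order of (c¹⁰) is 11 (smallest k with (c¹⁰)ᵏ = e), so (c¹⁰)⁻¹ = (c¹⁰)¹⁰ = c¹².
Check: (c¹⁰) · (c¹²) → (c¹⁰) · c¹² = e, giving e as required.

Answer: c¹²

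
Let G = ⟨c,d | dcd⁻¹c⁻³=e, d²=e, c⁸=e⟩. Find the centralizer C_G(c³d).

⟨c³d⟩ ⊆ C_G(c³d) since powers of c³d commute with c³d; so |C_G(c³d)| ≥ |⟨c³d⟩| = 4.
By orbit–stabilizer, |C_G(c³d)| = |G| / |conj. class of c³d| = 16 / 4 = 4.
The 4 elements commuting with c³d are {e, c⁴, c³d, c⁷d}.

Answer: {e, c⁴, c³d, c⁷d}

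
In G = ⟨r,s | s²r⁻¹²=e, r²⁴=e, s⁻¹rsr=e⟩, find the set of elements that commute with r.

⟨r⟩ ⊆ C_G(r) since powers of r commute with r; so |C_G(r)| ≥ |⟨r⟩| = 24.
By orbit–stabilizer, |C_G(r)| = |G| / |conj. class of r| = 48 / 2 = 24.
The 24 elements commuting with r are {e, r, r², r³, r⁴, r⁵, r⁶, r⁷, r⁸, r⁹, r¹⁰, r¹¹, r¹², r¹³, r¹⁴, r¹⁵, r¹⁶, r¹⁷, r¹⁸, r¹⁹, r²⁰, r²¹, r²², r²³}.

Answer: {e, r, r², r³, r⁴, r⁵, r⁶, r⁷, r⁸, r⁹, r¹⁰, r¹¹, r¹², r¹³, r¹⁴, r¹⁵, r¹⁶, r¹⁷, r¹⁸, r¹⁹, r²⁰, r²¹, r²², r²³}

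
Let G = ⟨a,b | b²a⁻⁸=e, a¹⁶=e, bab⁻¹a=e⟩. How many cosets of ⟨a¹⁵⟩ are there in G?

First find ord(a¹⁵) by computing successive powers:
  (a¹⁵)¹ = a¹⁵, (a¹⁵)² = a¹⁴, (a¹⁵)³ = a¹³, (a¹⁵)⁴ = a¹², (a¹⁵)⁵ = a¹¹, (a¹⁵)⁶ = a¹⁰, (a¹⁵)⁷ = a⁹, (a¹⁵)⁸ = a⁸, (a¹⁵)⁹ = a⁷, (a¹⁵)¹⁰ = a⁶, (a¹⁵)¹¹ = a⁵, (a¹⁵)¹² = a⁴, (a¹⁵)¹³ = a³, (a¹⁵)¹⁴ = a², (a¹⁵)¹⁵ = a, (a¹⁵)¹⁶ = e.
So |⟨a¹⁵⟩| = ord(a¹⁵) = 16. With |G| = 32, by Lagrange [G : ⟨a¹⁵⟩] = 32/16 = 2.

Answer: 2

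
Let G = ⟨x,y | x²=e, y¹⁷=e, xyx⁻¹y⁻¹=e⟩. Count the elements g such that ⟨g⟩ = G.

G is cyclic of order 34. An element generates G iff its order is 34, and a cyclic group of order 34 has exactly φ(34) = 16 such elements.

Answer: 16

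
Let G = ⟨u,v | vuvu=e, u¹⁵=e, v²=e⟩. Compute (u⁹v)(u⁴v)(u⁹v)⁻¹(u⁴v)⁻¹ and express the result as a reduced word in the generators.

[(u⁹v), (u⁴v)] = (u⁹v)·(u⁴v)·(u⁹v)⁻¹·(u⁴v)⁻¹.
  (u⁹v) · (u⁴v) = u⁵
  (u⁵) · (u⁹v) = u¹⁴v
  (u¹⁴v) · (u⁴v) = u¹⁰

Answer: u¹⁰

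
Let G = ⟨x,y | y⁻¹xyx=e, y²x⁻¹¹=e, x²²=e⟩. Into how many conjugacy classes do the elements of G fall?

The conjugacy classes (representative and size) are:
  [e] (size 1), [x²¹] (size 2), [x²] (size 2), [x³] (size 2), [x¹⁸] (size 2), [x¹⁷] (size 2), [x⁶] (size 2), [x⁷] (size 2), [x⁸] (size 2), [x¹³] (size 2), [x¹²] (size 2), [x¹¹] (size 1), [x¹⁰y] (size 11), [x⁷y] (size 11).
Class equation: 1 + 2 + 2 + 2 + 2 + 2 + 2 + 2 + 2 + 2 + 2 + 1 + 11 + 11 = 44 = |G|. So G has 14 conjugacy classes.

Answer: 14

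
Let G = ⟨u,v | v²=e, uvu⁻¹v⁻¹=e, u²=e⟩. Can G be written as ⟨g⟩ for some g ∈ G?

|G| = 4, but the maximum element order in G is 2 < 4. No single element generates all of G, so G is not cyclic.

Answer: No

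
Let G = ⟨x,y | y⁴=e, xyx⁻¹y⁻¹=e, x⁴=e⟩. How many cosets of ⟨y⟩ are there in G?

First find ord(y) by computing successive powers:
  y¹ = y, y² = y², y³ = y³, y⁴ = e.
So |⟨y⟩| = ord(y) = 4. With |G| = 16, by Lagrange [G : ⟨y⟩] = 16/4 = 4.

Answer: 4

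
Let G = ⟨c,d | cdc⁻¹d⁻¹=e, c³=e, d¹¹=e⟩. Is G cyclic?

|G| = 33. The element cd has order 33 (its powers give 33 distinct elements), so ⟨cd⟩ = G and G is cyclic.

Answer: Yes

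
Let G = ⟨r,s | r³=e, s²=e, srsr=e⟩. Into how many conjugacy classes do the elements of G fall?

The conjugacy classes (representative and size) are:
  [e] (size 1), [r] (size 2), [rs] (size 3).
Class equation: 1 + 2 + 3 = 6 = |G|. So G has 3 conjugacy classes.

Answer: 3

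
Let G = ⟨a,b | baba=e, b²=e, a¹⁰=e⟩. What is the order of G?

Enumerate words in the generators, reducing via the relations: the distinct elements are
  {a, b, e, ab, a², a³, a⁴, a⁵, a⁶, a⁷, a⁸, a⁹, a²b, a³b, a⁴b, a⁵b, a⁶b, a⁷b, a⁸b, a⁹b}.
No further products give new elements, so |G| = 20.

Answer: 20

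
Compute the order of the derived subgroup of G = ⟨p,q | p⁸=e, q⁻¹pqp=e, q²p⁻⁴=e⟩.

G' = [G, G] is generated by all commutators. The generator-pair commutators are: [p, q] = p².
The subgroup they normally generate is {e, p², p⁴, p⁶}, of order 4.
Check: |G/G'| = 16/4 = 4 is the order of the abelianisation.

Answer: 4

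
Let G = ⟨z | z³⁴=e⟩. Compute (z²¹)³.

Compute successive powers of (z²¹), reducing at each step:
  (z²¹)²: (z²¹) · z²¹ = z⁸
  (z²¹)³: (z⁸) · z²¹ = z²⁹

Answer: z²⁹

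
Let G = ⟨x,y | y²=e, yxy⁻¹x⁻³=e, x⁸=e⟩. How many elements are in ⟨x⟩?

|⟨x⟩| equals the order of x. Compute successive powers until reaching e:
  x¹ = x, x² = x², x³ = x³, x⁴ = x⁴, x⁵ = x⁵, x⁶ = x⁶, x⁷ = x⁷, x⁸ = e.
The smallest positive k with xᵏ = e is 8, so |⟨x⟩| = 8.

Answer: 8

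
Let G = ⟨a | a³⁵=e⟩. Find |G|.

G is generated by a single element, so G is cyclic. The relator gives a³⁵ = e and no smaller power is forced to be e, so the 35 powers {a, e, a², a³, a⁴, a⁵, a⁶, a⁷, a⁸, a⁹, a²², a²³, a²¹, a²⁰, a²⁴, a²⁵, a²⁶, a²⁷, a²⁸, a²⁹, a³², a³³, a³¹, a³⁰, a³⁴, a¹², a¹³, a¹¹, a¹⁰, a¹⁴, a¹⁵, a¹⁶, a¹⁷, a¹⁸, a¹⁹} are distinct. Hence |G| = 35.

Answer: 35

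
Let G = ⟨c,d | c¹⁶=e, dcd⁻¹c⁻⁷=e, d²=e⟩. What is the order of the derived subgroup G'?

G' = [G, G] is generated by all commutators. The generator-pair commutators are: [c, d] = c¹⁰.
The subgroup they normally generate is {e, c², c⁴, c⁶, c⁸, c¹⁰, c¹², c¹⁴}, of order 8.
Check: |G/G'| = 32/8 = 4 is the order of the abelianisation.

Answer: 8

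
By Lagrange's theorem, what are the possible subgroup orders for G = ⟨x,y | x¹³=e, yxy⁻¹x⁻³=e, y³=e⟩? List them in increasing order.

|G| = 39 = 3 · 13. By Lagrange's theorem the order of any subgroup divides 39; the divisors of 39 are 1, 3, 13, 39.

Answer: 1, 3, 13, 39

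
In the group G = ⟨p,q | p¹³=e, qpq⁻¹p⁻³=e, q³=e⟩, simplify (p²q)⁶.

Compute successive powers of (p²q), reducing at each step:
  (p²q)²: (p²q) · p² = p⁸q;   (p⁸q) · q = p⁸q²
  (p²q)³: (p⁸q²) · p² = q²;   (q²) · q = e
  (p²q)⁴: e · p² = p²;   (p²) · q = p²q
  (p²q)⁵: (p²q) · p² = p⁸q;   (p⁸q) · q = p⁸q²
  (p²q)⁶: (p⁸q²) · p² = q²;   (q²) · q = e

Answer: e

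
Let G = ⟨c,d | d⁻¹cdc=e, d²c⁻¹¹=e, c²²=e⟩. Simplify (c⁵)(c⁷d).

Compute (c⁵) · (c⁷d) by multiplying left to right and reducing via the relations at each step:
  (c⁵) · c⁷ = c¹²
  (c¹²) · d = cd⁻¹

Answer: cd⁻¹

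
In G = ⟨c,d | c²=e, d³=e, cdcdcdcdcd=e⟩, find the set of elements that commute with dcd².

⟨dcd²⟩ ⊆ C_G(dcd²) since powers of dcd² commute with dcd²; so |C_G(dcd²)| ≥ |⟨dcd²⟩| = 2.
By orbit–stabilizer, |C_G(dcd²)| = |G| / |conj. class of dcd²| = 60 / 15 = 4.
The 4 elements commuting with dcd² are {e, dcd², cdcd²cdcd, cd²cdcd²cdc}.

Answer: {e, dcd², cdcd²cdcd, cd²cdcd²cdc}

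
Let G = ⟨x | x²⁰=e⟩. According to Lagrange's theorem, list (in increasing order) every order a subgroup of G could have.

|G| = 20 = 2² · 5. By Lagrange's theorem the order of any subgroup divides 20; the divisors of 20 are 1, 2, 4, 5, 10, 20.

Answer: 1, 2, 4, 5, 10, 20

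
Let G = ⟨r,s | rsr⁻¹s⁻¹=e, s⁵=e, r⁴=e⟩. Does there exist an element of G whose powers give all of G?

|G| = 20. The element rs has order 20 (its powers give 20 distinct elements), so ⟨rs⟩ = G and G is cyclic.

Answer: Yes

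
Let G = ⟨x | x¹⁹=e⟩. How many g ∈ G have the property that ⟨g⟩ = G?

G is cyclic of order 19. An element generates G iff its order is 19, and a cyclic group of order 19 has exactly φ(19) = 18 such elements.

Answer: 18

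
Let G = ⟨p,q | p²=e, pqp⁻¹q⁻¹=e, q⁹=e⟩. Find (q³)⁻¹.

The order of (q³) is 3 (smallest k with (q³)ᵏ = e), so (q³)⁻¹ = (q³)² = q⁶.
Check: (q³) · (q⁶) → (q³) · q⁶ = e, giving e as required.

Answer: q⁶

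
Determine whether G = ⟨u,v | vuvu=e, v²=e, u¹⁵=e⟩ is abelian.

u·v = uv but v·u = u¹⁴v, so u·v ≠ v·u and G is not abelian.

Answer: No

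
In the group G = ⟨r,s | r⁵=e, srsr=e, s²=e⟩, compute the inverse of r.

The order of r is 5 (smallest k with rᵏ = e), so r⁻¹ = r⁴ = r⁴.
Check: r · (r⁴) → r · r⁴ = e, giving e as required.

Answer: r⁴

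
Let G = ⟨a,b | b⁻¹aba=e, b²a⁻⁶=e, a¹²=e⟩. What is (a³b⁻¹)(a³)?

Compute (a³b⁻¹) · (a³) by multiplying left to right and reducing via the relations at each step:
  (a³b⁻¹) · a³ = b⁻¹

Answer: b⁻¹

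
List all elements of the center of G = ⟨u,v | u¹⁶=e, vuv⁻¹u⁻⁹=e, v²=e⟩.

An element z ∈ Z(G) iff z commutes with every generator.
For example u² is central: (u²)·u = u³ = u·(u²); (u²)·v = u²v = v·(u²).
Whereas u ∉ Z(G) since u·v = uv ≠ u⁹v = v·u.
Checking each of the 32 elements this way gives Z(G) = {e, u², u⁴, u⁶, u⁸, u¹⁰, u¹², u¹⁴}, of order 8.

Answer: {e, u², u⁴, u⁶, u⁸, u¹⁰, u¹², u¹⁴}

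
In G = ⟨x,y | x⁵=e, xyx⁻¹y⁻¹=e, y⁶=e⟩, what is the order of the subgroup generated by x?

|⟨x⟩| equals the order of x. Compute successive powers until reaching e:
  x¹ = x, x² = x², x³ = x³, x⁴ = x⁴, x⁵ = e.
The smallest positive k with xᵏ = e is 5, so |⟨x⟩| = 5.

Answer: 5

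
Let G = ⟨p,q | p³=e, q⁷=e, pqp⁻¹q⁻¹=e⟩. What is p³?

Compute successive powers of p, reducing at each step:
  p²: p · p = p²
  p³: (p²) · p = e

Answer: e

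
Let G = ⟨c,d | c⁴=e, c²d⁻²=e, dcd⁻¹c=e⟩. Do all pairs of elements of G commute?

c·d = cd but d·c = cd⁻¹, so c·d ≠ d·c and G is not abelian.

Answer: No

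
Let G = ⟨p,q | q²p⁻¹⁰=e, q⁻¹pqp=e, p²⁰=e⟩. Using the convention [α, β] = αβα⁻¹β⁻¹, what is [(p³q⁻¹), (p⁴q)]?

[(p³q⁻¹), (p⁴q)] = (p³q⁻¹)·(p⁴q)·(p³q⁻¹)⁻¹·(p⁴q)⁻¹.
  (p³q⁻¹) · (p⁴q) = p¹⁹
  (p¹⁹) · (p³q) = p²q
  (p²q) · (p⁴q⁻¹) = p¹⁸

Answer: p¹⁸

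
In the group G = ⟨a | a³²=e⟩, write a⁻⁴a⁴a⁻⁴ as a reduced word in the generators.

Multiply left to right, reducing at each step:
  (a²⁸) · a⁴ = e
  e · a⁻⁴ = a²⁸

Answer: a²⁸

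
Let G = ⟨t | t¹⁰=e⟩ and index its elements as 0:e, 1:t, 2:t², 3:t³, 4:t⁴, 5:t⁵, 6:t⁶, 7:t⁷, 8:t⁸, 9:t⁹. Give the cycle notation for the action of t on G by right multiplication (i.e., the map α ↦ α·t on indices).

(0 1 2 3 4 5 6 7 8 9)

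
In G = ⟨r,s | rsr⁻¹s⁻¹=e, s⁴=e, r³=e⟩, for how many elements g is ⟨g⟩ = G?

G is cyclic of order 12. An element generates G iff its order is 12, and a cyclic group of order 12 has exactly φ(12) = 4 such elements.

Answer: 4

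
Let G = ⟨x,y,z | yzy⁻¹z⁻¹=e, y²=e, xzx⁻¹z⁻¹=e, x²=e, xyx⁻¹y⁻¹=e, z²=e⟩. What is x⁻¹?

The order of x is 2 (smallest k with xᵏ = e), so x⁻¹ = x¹ = x.
Check: x · x → x · x = e, giving e as required.

Answer: x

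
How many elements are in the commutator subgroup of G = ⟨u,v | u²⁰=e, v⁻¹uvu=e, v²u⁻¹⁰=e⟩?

G' = [G, G] is generated by all commutators. The generator-pair commutators are: [u, v] = u².
The subgroup they normally generate is {e, u², u⁴, u⁶, u⁸, u¹⁰, u¹², u¹⁴, u¹⁶, u¹⁸}, of order 10.
Check: |G/G'| = 40/10 = 4 is the order of the abelianisation.

Answer: 10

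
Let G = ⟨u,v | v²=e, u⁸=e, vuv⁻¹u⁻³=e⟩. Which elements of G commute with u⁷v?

⟨u⁷v⟩ ⊆ C_G(u⁷v) since powers of u⁷v commute with u⁷v; so |C_G(u⁷v)| ≥ |⟨u⁷v⟩| = 4.
By orbit–stabilizer, |C_G(u⁷v)| = |G| / |conj. class of u⁷v| = 16 / 4 = 4.
The 4 elements commuting with u⁷v are {e, u⁴, u³v, u⁷v}.

Answer: {e, u⁴, u³v, u⁷v}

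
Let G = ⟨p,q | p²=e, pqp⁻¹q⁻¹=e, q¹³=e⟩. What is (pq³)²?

Compute successive powers of (pq³), reducing at each step:
  (pq³)²: (pq³) · p = q³;   (q³) · q³ = q⁶

Answer: q⁶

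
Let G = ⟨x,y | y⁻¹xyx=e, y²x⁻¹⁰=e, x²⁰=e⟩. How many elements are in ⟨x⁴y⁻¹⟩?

|⟨x⁴y⁻¹⟩| equals the order of x⁴y⁻¹. Compute successive powers until reaching e:
  (x⁴y⁻¹)¹ = x⁴y⁻¹, (x⁴y⁻¹)² = x¹⁰, (x⁴y⁻¹)³ = x⁴y, (x⁴y⁻¹)⁴ = e.
The smallest positive k with (x⁴y⁻¹)ᵏ = e is 4, so |⟨x⁴y⁻¹⟩| = 4.

Answer: 4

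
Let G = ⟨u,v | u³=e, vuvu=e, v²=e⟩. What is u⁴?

Compute successive powers of u, reducing at each step:
  u²: u · u = u²
  u³: (u²) · u = e
  u⁴: e · u = u

Answer: u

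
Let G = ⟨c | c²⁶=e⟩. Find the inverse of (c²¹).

The order of (c²¹) is 26 (smallest k with (c²¹)ᵏ = e), so (c²¹)⁻¹ = (c²¹)²⁵ = c⁵.
Check: (c²¹) · (c⁵) → (c²¹) · c⁵ = e, giving e as required.

Answer: c⁵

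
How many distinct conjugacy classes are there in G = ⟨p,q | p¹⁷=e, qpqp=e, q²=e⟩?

The conjugacy classes (representative and size) are:
  [e] (size 1), [p¹⁶] (size 2), [p²] (size 2), [p³] (size 2), [p¹³] (size 2), [p¹²] (size 2), [p⁶] (size 2), [p¹⁰] (size 2), [p⁹] (size 2), [p⁷q] (size 17).
Class equation: 1 + 2 + 2 + 2 + 2 + 2 + 2 + 2 + 2 + 17 = 34 = |G|. So G has 10 conjugacy classes.

Answer: 10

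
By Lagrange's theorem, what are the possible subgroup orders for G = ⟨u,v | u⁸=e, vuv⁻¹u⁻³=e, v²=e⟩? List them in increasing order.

|G| = 16 = 2⁴. By Lagrange's theorem the order of any subgroup divides 16; the divisors of 16 are 1, 2, 4, 8, 16.

Answer: 1, 2, 4, 8, 16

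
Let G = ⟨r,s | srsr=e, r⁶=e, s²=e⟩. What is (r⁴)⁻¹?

The order of (r⁴) is 3 (smallest k with (r⁴)ᵏ = e), so (r⁴)⁻¹ = (r⁴)² = r².
Check: (r⁴) · (r²) → (r⁴) · r² = e, giving e as required.

Answer: r²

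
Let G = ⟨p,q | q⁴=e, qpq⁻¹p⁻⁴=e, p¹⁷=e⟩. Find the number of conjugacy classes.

The conjugacy classes (representative and size) are:
  [e] (size 1), [p⁴] (size 4), [p²] (size 4), [p⁵] (size 4), [p¹¹] (size 4), [p⁷q] (size 17), [p³q²] (size 17), [p⁹q³] (size 17).
Class equation: 1 + 4 + 4 + 4 + 4 + 17 + 17 + 17 = 68 = |G|. So G has 8 conjugacy classes.

Answer: 8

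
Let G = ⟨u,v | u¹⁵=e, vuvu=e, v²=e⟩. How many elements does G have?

Enumerate words in the generators, reducing via the relations: the distinct elements are
  {e, u, v, uv, u², u³, u⁴, u⁵, u⁶, u⁷, u⁸, u⁹, u²v, u³v, u¹², u¹³, u¹¹, u¹⁰, u¹⁴, u⁴v, u⁵v, u⁶v, u⁷v, u⁸v, u⁹v, u¹²v, u¹³v, u¹¹v, u¹⁰v, u¹⁴v}.
No further products give new elements, so |G| = 30.

Answer: 30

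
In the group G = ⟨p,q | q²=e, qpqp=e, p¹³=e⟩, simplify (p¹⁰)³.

Compute successive powers of (p¹⁰), reducing at each step:
  (p¹⁰)²: (p¹⁰) · p¹⁰ = p⁷
  (p¹⁰)³: (p⁷) · p¹⁰ = p⁴

Answer: p⁴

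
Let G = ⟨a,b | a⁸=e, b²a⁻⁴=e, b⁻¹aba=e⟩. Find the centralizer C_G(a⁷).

⟨a⁷⟩ ⊆ C_G(a⁷) since powers of a⁷ commute with a⁷; so |C_G(a⁷)| ≥ |⟨a⁷⟩| = 8.
By orbit–stabilizer, |C_G(a⁷)| = |G| / |conj. class of a⁷| = 16 / 2 = 8.
The 8 elements commuting with a⁷ are {e, a, a², a³, a⁴, a⁵, a⁶, a⁷}.

Answer: {e, a, a², a³, a⁴, a⁵, a⁶, a⁷}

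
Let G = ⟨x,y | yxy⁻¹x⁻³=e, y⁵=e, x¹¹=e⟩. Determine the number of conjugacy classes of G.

The conjugacy classes (representative and size) are:
  [e] (size 1), [x³] (size 5), [x⁶] (size 5), [x⁷y] (size 11), [x⁹y²] (size 11), [x⁷y³] (size 11), [x⁷y⁴] (size 11).
Class equation: 1 + 5 + 5 + 11 + 11 + 11 + 11 = 55 = |G|. So G has 7 conjugacy classes.

Answer: 7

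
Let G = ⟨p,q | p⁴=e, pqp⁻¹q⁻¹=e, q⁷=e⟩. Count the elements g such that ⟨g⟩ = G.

G is cyclic of order 28. An element generates G iff its order is 28, and a cyclic group of order 28 has exactly φ(28) = 12 such elements.

Answer: 12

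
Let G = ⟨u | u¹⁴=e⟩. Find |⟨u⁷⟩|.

|⟨u⁷⟩| equals the order of u⁷. Compute successive powers until reaching e:
  (u⁷)¹ = u⁷, (u⁷)² = e.
The smallest positive k with (u⁷)ᵏ = e is 2, so |⟨u⁷⟩| = 2.

Answer: 2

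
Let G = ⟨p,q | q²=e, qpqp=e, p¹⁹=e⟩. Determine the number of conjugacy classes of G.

The conjugacy classes (representative and size) are:
  [e] (size 1), [p¹⁸] (size 2), [p²] (size 2), [p¹⁶] (size 2), [p⁴] (size 2), [p¹⁴] (size 2), [p¹³] (size 2), [p¹²] (size 2), [p⁸] (size 2), [p⁹] (size 2), [q] (size 19).
Class equation: 1 + 2 + 2 + 2 + 2 + 2 + 2 + 2 + 2 + 2 + 19 = 38 = |G|. So G has 11 conjugacy classes.

Answer: 11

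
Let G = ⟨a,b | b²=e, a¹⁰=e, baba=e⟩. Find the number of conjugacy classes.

The conjugacy classes (representative and size) are:
  [e] (size 1), [a] (size 2), [a²] (size 2), [a³] (size 2), [a⁴] (size 2), [a⁵] (size 1), [a²b] (size 5), [a³b] (size 5).
Class equation: 1 + 2 + 2 + 2 + 2 + 1 + 5 + 5 = 20 = |G|. So G has 8 conjugacy classes.

Answer: 8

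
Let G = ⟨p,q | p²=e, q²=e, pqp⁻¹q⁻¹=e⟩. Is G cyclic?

|G| = 4, but the maximum element order in G is 2 < 4. No single element generates all of G, so G is not cyclic.

Answer: No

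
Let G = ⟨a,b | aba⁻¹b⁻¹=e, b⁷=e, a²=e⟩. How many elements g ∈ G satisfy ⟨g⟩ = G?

G is cyclic of order 14. An element generates G iff its order is 14, and a cyclic group of order 14 has exactly φ(14) = 6 such elements.

Answer: 6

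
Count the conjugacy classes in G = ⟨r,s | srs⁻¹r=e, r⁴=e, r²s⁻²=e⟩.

The conjugacy classes (representative and size) are:
  [e] (size 1), [r³] (size 2), [r²] (size 1), [s⁻¹] (size 2), [rs] (size 2).
Class equation: 1 + 2 + 1 + 2 + 2 = 8 = |G|. So G has 5 conjugacy classes.

Answer: 5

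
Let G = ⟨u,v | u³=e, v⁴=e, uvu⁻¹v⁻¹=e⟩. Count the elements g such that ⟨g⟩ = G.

G is cyclic of order 12. An element generates G iff its order is 12, and a cyclic group of order 12 has exactly φ(12) = 4 such elements.

Answer: 4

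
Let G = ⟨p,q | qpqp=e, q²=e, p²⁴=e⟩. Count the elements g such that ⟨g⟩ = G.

⟨g⟩ = G would require ord(g) = |G| = 48, but the maximum element order in G is 24 < 48. So G is not cyclic and no single element generates it: the count is 0.

Answer: 0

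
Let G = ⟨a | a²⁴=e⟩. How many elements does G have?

G is generated by a single element, so G is cyclic. The relator gives a²⁴ = e and no smaller power is forced to be e, so the 24 powers {a, e, a², a³, a⁴, a⁵, a⁶, a⁷, a⁸, a⁹, a²², a²³, a²¹, a²⁰, a¹², a¹³, a¹¹, a¹⁰, a¹⁴, a¹⁵, a¹⁶, a¹⁷, a¹⁸, a¹⁹} are distinct. Hence |G| = 24.

Answer: 24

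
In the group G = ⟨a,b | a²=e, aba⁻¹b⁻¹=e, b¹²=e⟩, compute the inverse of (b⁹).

The order of (b⁹) is 4 (smallest k with (b⁹)ᵏ = e), so (b⁹)⁻¹ = (b⁹)³ = b³.
Check: (b⁹) · (b³) → (b⁹) · b³ = e, giving e as required.

Answer: b³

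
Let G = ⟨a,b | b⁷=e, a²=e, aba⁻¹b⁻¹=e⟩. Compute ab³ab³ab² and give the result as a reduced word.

Multiply left to right, reducing at each step:
  a · b³ = ab³
  (ab³) · a = b³
  (b³) · b³ = b⁶
  (b⁶) · a = ab⁶
  (ab⁶) · b² = ab

Answer: ab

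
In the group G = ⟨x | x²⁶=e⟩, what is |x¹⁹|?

Compute successive powers until reaching e:
  (x¹⁹)¹ = x¹⁹, (x¹⁹)² = x¹², (x¹⁹)³ = x⁵, (x¹⁹)⁴ = x²⁴, (x¹⁹)⁵ = x¹⁷, (x¹⁹)⁶ = x¹⁰, (x¹⁹)⁷ = x³, (x¹⁹)⁸ = x²², (x¹⁹)⁹ = x¹⁵, (x¹⁹)¹⁰ = x⁸, (x¹⁹)¹¹ = x, (x¹⁹)¹² = x²⁰, (x¹⁹)¹³ = x¹³, (x¹⁹)¹⁴ = x⁶, (x¹⁹)¹⁵ = x²⁵, (x¹⁹)¹⁶ = x¹⁸, (x¹⁹)¹⁷ = x¹¹, (x¹⁹)¹⁸ = x⁴, (x¹⁹)¹⁹ = x²³, (x¹⁹)²⁰ = x¹⁶, (x¹⁹)²¹ = x⁹, (x¹⁹)²² = x², (x¹⁹)²³ = x²¹, (x¹⁹)²⁴ = x¹⁴, (x¹⁹)²⁵ = x⁷, (x¹⁹)²⁶ = e.
The smallest positive k with (x¹⁹)ᵏ = e is 26.

Answer: 26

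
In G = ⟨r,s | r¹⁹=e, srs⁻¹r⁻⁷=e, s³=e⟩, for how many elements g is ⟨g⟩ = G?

⟨g⟩ = G would require ord(g) = |G| = 57, but the maximum element order in G is 19 < 57. So G is not cyclic and no single element generates it: the count is 0.

Answer: 0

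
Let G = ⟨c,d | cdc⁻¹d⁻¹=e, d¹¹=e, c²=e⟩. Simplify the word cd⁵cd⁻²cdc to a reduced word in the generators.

Multiply left to right, reducing at each step:
  c · d⁵ = cd⁵
  (cd⁵) · c = d⁵
  (d⁵) · d⁻² = d³
  (d³) · c = cd³
  (cd³) · d = cd⁴
  (cd⁴) · c = d⁴

Answer: d⁴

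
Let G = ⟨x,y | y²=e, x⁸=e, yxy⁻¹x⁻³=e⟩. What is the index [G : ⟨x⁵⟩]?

First find ord(x⁵) by computing successive powers:
  (x⁵)¹ = x⁵, (x⁵)² = x², (x⁵)³ = x⁷, (x⁵)⁴ = x⁴, (x⁵)⁵ = x, (x⁵)⁶ = x⁶, (x⁵)⁷ = x³, (x⁵)⁸ = e.
So |⟨x⁵⟩| = ord(x⁵) = 8. With |G| = 16, by Lagrange [G : ⟨x⁵⟩] = 16/8 = 2.

Answer: 2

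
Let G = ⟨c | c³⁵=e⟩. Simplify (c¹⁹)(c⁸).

Compute (c¹⁹) · (c⁸) by multiplying left to right and reducing via the relations at each step:
  (c¹⁹) · c⁸ = c²⁷

Answer: c²⁷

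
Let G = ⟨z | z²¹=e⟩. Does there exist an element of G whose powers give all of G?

|G| = 21. The element z has order 21 (its powers give 21 distinct elements), so ⟨z⟩ = G and G is cyclic.

Answer: Yes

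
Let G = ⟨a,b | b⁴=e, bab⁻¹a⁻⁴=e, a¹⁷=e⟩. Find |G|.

Enumerate words in the generators, reducing via the relations: the distinct elements are
  {a, b, e, ab, a², a³, a⁴, a⁵, a⁶, a⁷, a⁸, a⁹, b², b³, ab², ab³, a²b, a³b, a¹², a¹³, a¹¹, a¹⁰, a¹⁴, a¹⁵, a¹⁶, a⁴b, a⁵b, a⁶b, a⁷b, a⁸b, a⁹b, a²b², a²b³, a³b², a³b³, a¹²b, a¹³b, a¹¹b, a¹⁰b, a¹⁴b, a¹⁵b, a¹⁶b, a⁴b², a⁴b³, a⁵b², a⁵b³, a⁶b², a⁶b³, a⁷b², a⁷b³, a⁸b², a⁸b³, a⁹b², a⁹b³, a¹²b², a¹²b³, a¹³b², a¹³b³, a¹¹b², a¹¹b³, a¹⁰b², a¹⁰b³, a¹⁴b², a¹⁴b³, a¹⁵b², a¹⁵b³, a¹⁶b², a¹⁶b³}.
No further products give new elements, so |G| = 68.

Answer: 68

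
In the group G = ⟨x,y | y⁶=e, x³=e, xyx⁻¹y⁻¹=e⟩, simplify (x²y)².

Compute successive powers of (x²y), reducing at each step:
  (x²y)²: (x²y) · x² = xy;   (xy) · y = xy²

Answer: xy²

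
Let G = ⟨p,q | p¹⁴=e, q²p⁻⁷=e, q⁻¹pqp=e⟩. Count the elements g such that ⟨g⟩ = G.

⟨g⟩ = G would require ord(g) = |G| = 28, but the maximum element order in G is 14 < 28. So G is not cyclic and no single element generates it: the count is 0.

Answer: 0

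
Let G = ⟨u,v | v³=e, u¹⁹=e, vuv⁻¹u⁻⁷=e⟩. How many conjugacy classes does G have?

The conjugacy classes (representative and size) are:
  [e] (size 1), [u¹¹] (size 3), [u¹⁴] (size 3), [u⁶] (size 3), [u¹⁷] (size 3), [u¹²] (size 3), [u¹⁰] (size 3), [u²v] (size 19), [u¹⁸v²] (size 19).
Class equation: 1 + 3 + 3 + 3 + 3 + 3 + 3 + 19 + 19 = 57 = |G|. So G has 9 conjugacy classes.

Answer: 9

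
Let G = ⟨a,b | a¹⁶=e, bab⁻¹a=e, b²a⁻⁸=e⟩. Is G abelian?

a·b = ab but b·a = a⁷b⁻¹, so a·b ≠ b·a and G is not abelian.

Answer: No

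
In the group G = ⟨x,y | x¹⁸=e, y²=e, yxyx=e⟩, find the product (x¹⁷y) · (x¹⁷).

Compute (x¹⁷y) · (x¹⁷) by multiplying left to right and reducing via the relations at each step:
  (x¹⁷y) · x¹⁷ = y

Answer: y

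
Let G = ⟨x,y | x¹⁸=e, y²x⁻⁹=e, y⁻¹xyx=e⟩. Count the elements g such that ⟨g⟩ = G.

⟨g⟩ = G would require ord(g) = |G| = 36, but the maximum element order in G is 18 < 36. So G is not cyclic and no single element generates it: the count is 0.

Answer: 0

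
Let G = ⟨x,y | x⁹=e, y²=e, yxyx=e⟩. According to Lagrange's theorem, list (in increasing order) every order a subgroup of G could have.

|G| = 18 = 2 · 3². By Lagrange's theorem the order of any subgroup divides 18; the divisors of 18 are 1, 2, 3, 6, 9, 18.

Answer: 1, 2, 3, 6, 9, 18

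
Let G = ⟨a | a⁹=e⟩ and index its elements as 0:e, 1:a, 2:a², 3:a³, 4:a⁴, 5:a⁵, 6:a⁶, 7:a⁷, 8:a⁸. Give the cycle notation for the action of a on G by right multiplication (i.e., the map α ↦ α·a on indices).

(0 1 2 3 4 5 6 7 8)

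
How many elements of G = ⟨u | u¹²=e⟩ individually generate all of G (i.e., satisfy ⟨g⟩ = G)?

G is cyclic of order 12. An element generates G iff its order is 12, and a cyclic group of order 12 has exactly φ(12) = 4 such elements.

Answer: 4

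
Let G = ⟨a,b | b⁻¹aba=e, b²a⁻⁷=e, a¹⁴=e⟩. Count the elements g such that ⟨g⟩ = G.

⟨g⟩ = G would require ord(g) = |G| = 28, but the maximum element order in G is 14 < 28. So G is not cyclic and no single element generates it: the count is 0.

Answer: 0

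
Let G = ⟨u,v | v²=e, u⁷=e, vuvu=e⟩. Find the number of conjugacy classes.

The conjugacy classes (representative and size) are:
  [e] (size 1), [u⁶] (size 2), [u⁵] (size 2), [u⁴] (size 2), [uv] (size 7).
Class equation: 1 + 2 + 2 + 2 + 7 = 14 = |G|. So G has 5 conjugacy classes.

Answer: 5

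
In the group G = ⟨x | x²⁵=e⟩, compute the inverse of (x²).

The order of (x²) is 25 (smallest k with (x²)ᵏ = e), so (x²)⁻¹ = (x²)²⁴ = x²³.
Check: (x²) · (x²³) → (x²) · x²³ = e, giving e as required.

Answer: x²³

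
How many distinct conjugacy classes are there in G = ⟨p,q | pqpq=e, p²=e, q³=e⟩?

The conjugacy classes (representative and size) are:
  [e] (size 1), [pq²] (size 3), [q²] (size 2).
Class equation: 1 + 3 + 2 = 6 = |G|. So G has 3 conjugacy classes.

Answer: 3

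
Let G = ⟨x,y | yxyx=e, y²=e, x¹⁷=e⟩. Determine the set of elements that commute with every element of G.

An element z ∈ Z(G) iff z commutes with every generator.
For example e is central: e·x = x = x·e; e·y = y = y·e.
Whereas x ∉ Z(G) since x·y = xy ≠ x¹⁶y = y·x.
Checking each of the 34 elements this way gives Z(G) = {e}, of order 1.

Answer: {e}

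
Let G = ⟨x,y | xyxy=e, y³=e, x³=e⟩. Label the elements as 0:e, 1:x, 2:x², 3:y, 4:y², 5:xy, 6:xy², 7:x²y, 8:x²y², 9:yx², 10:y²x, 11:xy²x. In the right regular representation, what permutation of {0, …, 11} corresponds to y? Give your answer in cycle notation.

(0 3 4)(1 5 6)(2 7 8)(9 11 10)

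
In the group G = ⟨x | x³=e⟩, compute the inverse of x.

The order of x is 3 (smallest k with xᵏ = e), so x⁻¹ = x² = x².
Check: x · (x²) → x · x² = e, giving e as required.

Answer: x²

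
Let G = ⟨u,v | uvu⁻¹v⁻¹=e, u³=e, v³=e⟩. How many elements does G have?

Enumerate words in the generators, reducing via the relations: the distinct elements are
  {e, u, v, uv, u², v², uv², u²v, u²v²}.
No further products give new elements, so |G| = 9.

Answer: 9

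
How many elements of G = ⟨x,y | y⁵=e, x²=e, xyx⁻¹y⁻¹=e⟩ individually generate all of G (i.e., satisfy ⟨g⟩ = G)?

G is cyclic of order 10. An element generates G iff its order is 10, and a cyclic group of order 10 has exactly φ(10) = 4 such elements.

Answer: 4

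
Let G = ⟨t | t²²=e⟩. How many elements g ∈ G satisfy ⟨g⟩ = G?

G is cyclic of order 22. An element generates G iff its order is 22, and a cyclic group of order 22 has exactly φ(22) = 10 such elements.

Answer: 10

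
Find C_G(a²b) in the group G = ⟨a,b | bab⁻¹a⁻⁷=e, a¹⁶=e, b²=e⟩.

⟨a²b⟩ ⊆ C_G(a²b) since powers of a²b commute with a²b; so |C_G(a²b)| ≥ |⟨a²b⟩| = 2.
By orbit–stabilizer, |C_G(a²b)| = |G| / |conj. class of a²b| = 32 / 8 = 4.
The 4 elements commuting with a²b are {e, a⁸, a²b, a¹⁰b}.

Answer: {e, a⁸, a²b, a¹⁰b}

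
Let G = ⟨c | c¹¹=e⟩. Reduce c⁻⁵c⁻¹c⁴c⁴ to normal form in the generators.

Multiply left to right, reducing at each step:
  (c⁶) · c⁻¹ = c⁵
  (c⁵) · c⁴ = c⁹
  (c⁹) · c⁴ = c²

Answer: c²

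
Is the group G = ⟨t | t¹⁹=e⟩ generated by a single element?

|G| = 19. The element t has order 19 (its powers give 19 distinct elements), so ⟨t⟩ = G and G is cyclic.

Answer: Yes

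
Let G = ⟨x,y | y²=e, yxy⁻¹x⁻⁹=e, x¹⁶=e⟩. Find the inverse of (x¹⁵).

The order of (x¹⁵) is 16 (smallest k with (x¹⁵)ᵏ = e), so (x¹⁵)⁻¹ = (x¹⁵)¹⁵ = x.
Check: (x¹⁵) · x → (x¹⁵) · x = e, giving e as required.

Answer: x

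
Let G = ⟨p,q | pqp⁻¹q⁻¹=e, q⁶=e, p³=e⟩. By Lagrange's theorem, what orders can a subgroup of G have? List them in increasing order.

|G| = 18 = 2 · 3². By Lagrange's theorem the order of any subgroup divides 18; the divisors of 18 are 1, 2, 3, 6, 9, 18.

Answer: 1, 2, 3, 6, 9, 18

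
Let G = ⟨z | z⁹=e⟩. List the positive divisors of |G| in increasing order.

|G| = 9 = 3². By Lagrange's theorem the order of any subgroup divides 9; the divisors of 9 are 1, 3, 9.

Answer: 1, 3, 9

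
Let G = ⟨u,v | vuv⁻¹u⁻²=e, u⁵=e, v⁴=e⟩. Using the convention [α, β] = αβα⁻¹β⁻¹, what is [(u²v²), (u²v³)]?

[(u²v²), (u²v³)] = (u²v²)·(u²v³)·(u²v²)⁻¹·(u²v³)⁻¹.
  (u²v²) · (u²v³) = v
  v · (u²v²) = u⁴v³
  (u⁴v³) · (uv) = u²

Answer: u²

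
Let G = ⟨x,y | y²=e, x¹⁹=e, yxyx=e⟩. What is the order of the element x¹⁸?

Compute successive powers until reaching e:
  (x¹⁸)¹ = x¹⁸, (x¹⁸)² = x¹⁷, (x¹⁸)³ = x¹⁶, (x¹⁸)⁴ = x¹⁵, (x¹⁸)⁵ = x¹⁴, (x¹⁸)⁶ = x¹³, (x¹⁸)⁷ = x¹², (x¹⁸)⁸ = x¹¹, (x¹⁸)⁹ = x¹⁰, (x¹⁸)¹⁰ = x⁹, (x¹⁸)¹¹ = x⁸, (x¹⁸)¹² = x⁷, (x¹⁸)¹³ = x⁶, (x¹⁸)¹⁴ = x⁵, (x¹⁸)¹⁵ = x⁴, (x¹⁸)¹⁶ = x³, (x¹⁸)¹⁷ = x², (x¹⁸)¹⁸ = x, (x¹⁸)¹⁹ = e.
The smallest positive k with (x¹⁸)ᵏ = e is 19.

Answer: 19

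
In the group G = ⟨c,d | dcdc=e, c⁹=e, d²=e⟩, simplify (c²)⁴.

Compute successive powers of (c²), reducing at each step:
  (c²)²: (c²) · c² = c⁴
  (c²)³: (c⁴) · c² = c⁶
  (c²)⁴: (c⁶) · c² = c⁸

Answer: c⁸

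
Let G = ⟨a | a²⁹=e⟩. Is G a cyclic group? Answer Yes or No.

|G| = 29. The element a has order 29 (its powers give 29 distinct elements), so ⟨a⟩ = G and G is cyclic.

Answer: Yes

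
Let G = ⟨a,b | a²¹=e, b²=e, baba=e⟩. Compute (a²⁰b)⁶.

Compute successive powers of (a²⁰b), reducing at each step:
  (a²⁰b)²: (a²⁰b) · a²⁰ = b;   b · b = e
  (a²⁰b)³: e · a²⁰ = a²⁰;   (a²⁰) · b = a²⁰b
  (a²⁰b)⁴: (a²⁰b) · a²⁰ = b;   b · b = e
  (a²⁰b)⁵: e · a²⁰ = a²⁰;   (a²⁰) · b = a²⁰b
  (a²⁰b)⁶: (a²⁰b) · a²⁰ = b;   b · b = e

Answer: e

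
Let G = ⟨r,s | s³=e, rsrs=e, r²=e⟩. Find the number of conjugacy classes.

The conjugacy classes (representative and size) are:
  [e] (size 1), [rs²] (size 3), [s²] (size 2).
Class equation: 1 + 3 + 2 = 6 = |G|. So G has 3 conjugacy classes.

Answer: 3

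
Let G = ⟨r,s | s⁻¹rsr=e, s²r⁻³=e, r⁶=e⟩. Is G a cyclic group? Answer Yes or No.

Every cyclic group is abelian. But r·s = rs while s·r = r²s⁻¹, so r·s ≠ s·r and G is not abelian. Hence G is not cyclic.

Answer: No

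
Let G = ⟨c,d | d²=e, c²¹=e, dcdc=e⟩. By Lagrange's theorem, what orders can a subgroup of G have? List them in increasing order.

|G| = 42 = 2 · 3 · 7. By Lagrange's theorem the order of any subgroup divides 42; the divisors of 42 are 1, 2, 3, 6, 7, 14, 21, 42.

Answer: 1, 2, 3, 6, 7, 14, 21, 42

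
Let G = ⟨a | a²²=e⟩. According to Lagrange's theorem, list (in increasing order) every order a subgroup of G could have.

|G| = 22 = 2 · 11. By Lagrange's theorem the order of any subgroup divides 22; the divisors of 22 are 1, 2, 11, 22.

Answer: 1, 2, 11, 22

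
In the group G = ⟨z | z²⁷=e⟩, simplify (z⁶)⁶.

Compute successive powers of (z⁶), reducing at each step:
  (z⁶)²: (z⁶) · z⁶ = z¹²
  (z⁶)³: (z¹²) · z⁶ = z¹⁸
  (z⁶)⁴: (z¹⁸) · z⁶ = z²⁴
  (z⁶)⁵: (z²⁴) · z⁶ = z³
  (z⁶)⁶: (z³) · z⁶ = z⁹

Answer: z⁹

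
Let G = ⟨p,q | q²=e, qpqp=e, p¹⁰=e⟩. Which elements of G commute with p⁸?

⟨p⁸⟩ ⊆ C_G(p⁸) since powers of p⁸ commute with p⁸; so |C_G(p⁸)| ≥ |⟨p⁸⟩| = 5.
By orbit–stabilizer, |C_G(p⁸)| = |G| / |conj. class of p⁸| = 20 / 2 = 10.
The 10 elements commuting with p⁸ are {e, p, p², p³, p⁴, p⁵, p⁶, p⁷, p⁸, p⁹}.

Answer: {e, p, p², p³, p⁴, p⁵, p⁶, p⁷, p⁸, p⁹}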